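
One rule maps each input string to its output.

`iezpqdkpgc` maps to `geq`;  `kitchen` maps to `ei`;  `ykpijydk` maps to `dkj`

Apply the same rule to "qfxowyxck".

The pattern: move the last 3 characters to the front (rotate right by 3), then keep one character in every 3, starting at position 2 (positions 2nd, 5th, 8th, ...).
"qfxowyxck" → "xckqfxowy" → "cfw".
(Check on "ykpijydk": → "ydkykpij" → "dkj" ✓)

cfw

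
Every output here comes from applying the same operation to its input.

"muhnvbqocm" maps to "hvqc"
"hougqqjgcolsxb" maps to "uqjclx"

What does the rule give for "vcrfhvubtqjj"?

Rule — delete the first 2 characters, then keep every other character starting from the first (positions 1st, 3rd, 5th, ...).
Starting from "vcrfhvubtqjj": after the first operation, "rfhvubtqjj"; after the second, "rhutj".

rhutj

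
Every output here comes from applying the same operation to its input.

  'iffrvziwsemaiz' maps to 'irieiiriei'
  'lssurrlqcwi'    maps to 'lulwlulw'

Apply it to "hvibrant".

hbnhbn

Each output is the input with this applied: keep one character in every 3, starting at position 1 (positions 1st, 4th, 7th, ...), then write the whole string twice.
Working it through for "hvibrant": intermediate "hbn", final "hbnhbn".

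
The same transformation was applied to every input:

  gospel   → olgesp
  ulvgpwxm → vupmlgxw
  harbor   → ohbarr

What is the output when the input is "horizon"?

oonihzr

Rule — sort the characters into reverse alphabetical order, then move the first 2 characters to the end (rotate left by 2).
On "horizon" that produces "oonihzr".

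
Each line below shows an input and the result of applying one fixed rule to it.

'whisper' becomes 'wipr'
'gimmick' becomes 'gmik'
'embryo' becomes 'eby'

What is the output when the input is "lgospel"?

lopl

In each case the input is transformed by: keep every other character starting from the first (positions 1st, 3rd, 5th, ...).
Applying that to "lgospel" gives "lopl".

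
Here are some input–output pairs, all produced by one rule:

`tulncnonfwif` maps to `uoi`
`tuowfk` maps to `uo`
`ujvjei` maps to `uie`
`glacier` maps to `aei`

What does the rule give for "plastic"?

ai

The pattern: swap each adjacent pair of characters (1↔2, 3↔4, ...), then keep only the vowels.
On "plastic" that produces "ai".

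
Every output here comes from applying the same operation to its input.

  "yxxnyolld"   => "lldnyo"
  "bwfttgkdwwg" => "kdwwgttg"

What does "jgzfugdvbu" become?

Each output is the input with this applied: delete the first 3 characters, then move the first 3 characters to the end (rotate left by 3).
For "jgzfugdvbu" the result is "dvbufug".

dvbufug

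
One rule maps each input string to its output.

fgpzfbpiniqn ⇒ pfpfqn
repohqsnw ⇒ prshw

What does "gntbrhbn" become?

What's happening: keep every other character starting from the first (positions 1st, 3rd, 5th, ...), then swap each adjacent pair of characters (1↔2, 3↔4, ...).
"gntbrhbn" → "tgbr".
(Check on "fgpzfbpiniqn": → "fpfpnq" → "pfpfqn" ✓)

tgbr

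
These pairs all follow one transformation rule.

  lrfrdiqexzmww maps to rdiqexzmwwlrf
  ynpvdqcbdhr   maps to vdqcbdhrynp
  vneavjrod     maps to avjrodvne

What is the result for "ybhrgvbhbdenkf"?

What's happening: move the first 3 characters to the end (rotate left by 3).
"ybhrgvbhbdenkf" → "rgvbhbdenkfybh".

rgvbhbdenkfybh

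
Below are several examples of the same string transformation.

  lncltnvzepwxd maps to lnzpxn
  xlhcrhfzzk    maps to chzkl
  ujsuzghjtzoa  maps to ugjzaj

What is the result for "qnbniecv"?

nevn

Each output is the input with this applied: keep every other character starting from the second (positions 2nd, 4th, 6th, ...), then move the first character to the end.
On "qnbniecv": the first step gives "nnev", and the second then gives "nevn".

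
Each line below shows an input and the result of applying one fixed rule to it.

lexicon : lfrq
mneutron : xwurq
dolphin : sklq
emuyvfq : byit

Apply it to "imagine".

jlqh

Looking at the pairs, the operation is to delete the first 3 characters, then shift every letter 3 places forward in the alphabet (wrapping around).
Applying both steps to "imagine": "gine", then "jlqh".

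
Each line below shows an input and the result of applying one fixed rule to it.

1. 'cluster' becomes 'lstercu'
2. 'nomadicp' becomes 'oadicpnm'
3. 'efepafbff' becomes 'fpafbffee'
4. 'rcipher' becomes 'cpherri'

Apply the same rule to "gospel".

opelgs

The transformation: move the first 2 characters to the end (rotate left by 2), then swap the first and last characters.
Applying both steps to "gospel": "spelgo", then "opelgs".
(Check on "efepafbff": → "epafbffef" → "fpafbffee" ✓)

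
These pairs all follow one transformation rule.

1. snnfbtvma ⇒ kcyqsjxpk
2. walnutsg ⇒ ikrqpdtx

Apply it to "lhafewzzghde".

The transformation: move the first 2 characters to the end (rotate left by 2), then shift every letter 3 places backward in the alphabet (wrapping around).
"lhafewzzghde" → "afewzzghdelh" → "xcbtwwdeabie".

xcbtwwdeabie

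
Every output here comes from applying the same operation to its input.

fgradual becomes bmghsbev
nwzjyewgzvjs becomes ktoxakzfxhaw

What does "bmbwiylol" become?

The rule is to shift every letter 1 place forward in the alphabet (wrapping around), then move the last 2 characters to the front (rotate right by 2).
Starting from "bmbwiylol": after the first operation, "cncxjzmpm"; after the second, "pmcncxjzm".

pmcncxjzm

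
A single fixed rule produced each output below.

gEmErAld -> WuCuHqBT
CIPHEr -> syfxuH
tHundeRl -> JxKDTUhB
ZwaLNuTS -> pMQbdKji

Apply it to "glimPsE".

The rule is to shift every letter 10 places backward in the alphabet (wrapping around), then flip the case of every letter.
For "glimPsE", step one produces "wbycFiU"; step two turns that into "WBYCfIu".

WBYCfIu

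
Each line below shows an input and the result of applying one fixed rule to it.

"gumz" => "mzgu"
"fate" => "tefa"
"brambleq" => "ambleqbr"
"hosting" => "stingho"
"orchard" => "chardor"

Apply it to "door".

The rule is to move the first 2 characters to the end (rotate left by 2).
For "door" the result is "ordo".

ordo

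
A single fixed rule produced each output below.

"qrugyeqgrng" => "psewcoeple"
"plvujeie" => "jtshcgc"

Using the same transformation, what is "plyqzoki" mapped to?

jwoxmig

The pattern: delete the first character, then shift every letter 2 places backward in the alphabet (wrapping around).
Starting from "plyqzoki": after the first operation, "lyqzoki"; after the second, "jwoxmig".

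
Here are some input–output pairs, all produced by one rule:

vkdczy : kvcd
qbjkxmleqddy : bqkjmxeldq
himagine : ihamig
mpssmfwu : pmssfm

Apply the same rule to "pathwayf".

aphtaw

In each case the input is transformed by: delete the last 2 characters, then swap each adjacent pair of characters (1↔2, 3↔4, ...).
Working it through for "pathwayf": intermediate "pathwa", final "aphtaw".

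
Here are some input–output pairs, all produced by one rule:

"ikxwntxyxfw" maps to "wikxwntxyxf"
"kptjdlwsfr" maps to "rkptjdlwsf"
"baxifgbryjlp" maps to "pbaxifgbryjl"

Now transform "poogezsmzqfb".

The pattern: move the last character to the front.
Applying that to "poogezsmzqfb" gives "bpoogezsmzqf".

bpoogezsmzqf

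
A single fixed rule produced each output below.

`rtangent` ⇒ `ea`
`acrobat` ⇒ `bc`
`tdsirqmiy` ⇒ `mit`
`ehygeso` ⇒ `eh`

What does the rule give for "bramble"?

br

Looking at the pairs, the operation is to reverse the string, then keep one character in every 3, starting at position 3 (positions 3rd, 6th, 9th, ...).
"bramble" → "elbmarb" → "br".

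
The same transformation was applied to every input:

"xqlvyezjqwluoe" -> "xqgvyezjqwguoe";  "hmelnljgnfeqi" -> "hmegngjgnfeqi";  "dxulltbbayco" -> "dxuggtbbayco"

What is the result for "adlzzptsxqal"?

adgzzptsxqag

The transformation: replace every "l" with "g".
Doing the same to "adlzzptsxqal": "adgzzptsxqag".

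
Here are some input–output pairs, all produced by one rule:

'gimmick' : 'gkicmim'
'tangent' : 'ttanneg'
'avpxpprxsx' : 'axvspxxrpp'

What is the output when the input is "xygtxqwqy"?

xyyqgwtqx

The pattern: take characters alternately from the front and the back (1st, last, 2nd, 2nd-last, ...).
For "xygtxqwqy" the result is "xyyqgwtqx".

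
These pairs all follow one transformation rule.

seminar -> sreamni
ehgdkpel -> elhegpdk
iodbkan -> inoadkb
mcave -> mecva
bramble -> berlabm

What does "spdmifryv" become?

The rule is to take characters alternately from the front and the back (1st, last, 2nd, 2nd-last, ...).
Applying that to "spdmifryv" gives "svpydrmfi".

svpydrmfi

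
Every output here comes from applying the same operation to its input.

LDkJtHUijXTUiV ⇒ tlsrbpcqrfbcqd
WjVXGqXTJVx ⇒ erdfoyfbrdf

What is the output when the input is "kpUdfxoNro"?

sxclnfwvzw

What's happening: shift every letter 8 places forward in the alphabet (wrapping around), then convert every letter to lowercase.
On "kpUdfxoNro" that produces "sxclnfwvzw".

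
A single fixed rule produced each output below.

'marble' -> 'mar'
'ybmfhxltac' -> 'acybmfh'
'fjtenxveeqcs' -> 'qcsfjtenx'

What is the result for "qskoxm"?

qsk

In each case the input is transformed by: swap the front and back halves of the string, then delete the first 3 characters.
Starting from "qskoxm": after the first operation, "oxmqsk"; after the second, "qsk".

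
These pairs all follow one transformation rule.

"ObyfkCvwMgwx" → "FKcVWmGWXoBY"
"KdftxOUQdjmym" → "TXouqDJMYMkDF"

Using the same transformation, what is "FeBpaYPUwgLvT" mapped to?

PAypuWGlVtfEb

The transformation: flip the case of every letter, then move the first 3 characters to the end (rotate left by 3).
On "FeBpaYPUwgLvT": the first step gives "fEbPAypuWGlVt", and the second then gives "PAypuWGlVtfEb".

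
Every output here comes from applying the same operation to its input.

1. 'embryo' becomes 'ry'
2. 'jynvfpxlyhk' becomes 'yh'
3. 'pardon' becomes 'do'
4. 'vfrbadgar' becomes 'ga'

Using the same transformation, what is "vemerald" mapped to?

al

What's happening: move the last 3 characters to the front (rotate right by 3), then keep only the first 2 characters.
Working it through for "vemerald": intermediate "aldvemer", final "al".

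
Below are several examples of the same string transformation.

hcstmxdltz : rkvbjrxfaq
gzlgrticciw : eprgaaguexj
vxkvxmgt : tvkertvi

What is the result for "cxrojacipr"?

The rule is to shift every letter 2 places backward in the alphabet (wrapping around), then move the first 3 characters to the end (rotate left by 3).
Working it through for "cxrojacipr": intermediate "avpmhyagnp", final "mhyagnpavp".

mhyagnpavp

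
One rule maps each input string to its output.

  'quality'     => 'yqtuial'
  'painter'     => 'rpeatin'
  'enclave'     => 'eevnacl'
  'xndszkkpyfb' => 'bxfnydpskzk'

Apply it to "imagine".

Rule — reverse the string, then take characters alternately from the front and the back (1st, last, 2nd, 2nd-last, ...).
For "imagine", step one produces "enigami"; step two turns that into "einmiag".

einmiag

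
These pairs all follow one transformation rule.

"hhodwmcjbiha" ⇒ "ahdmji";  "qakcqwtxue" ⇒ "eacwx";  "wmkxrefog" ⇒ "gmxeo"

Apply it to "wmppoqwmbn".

nmpqm

What's happening: move the last character to the front, then keep every other character starting from the first (positions 1st, 3rd, 5th, ...).
Applying both steps to "wmppoqwmbn": "nwmppoqwmb", then "nmpqm".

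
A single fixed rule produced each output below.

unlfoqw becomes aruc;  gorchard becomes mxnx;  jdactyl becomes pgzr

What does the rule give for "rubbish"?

Looking at the pairs, the operation is to keep every other character starting from the first (positions 1st, 3rd, 5th, ...), then shift every letter 6 places forward in the alphabet (wrapping around).
For "rubbish", step one produces "rbih"; step two turns that into "xhon".

xhon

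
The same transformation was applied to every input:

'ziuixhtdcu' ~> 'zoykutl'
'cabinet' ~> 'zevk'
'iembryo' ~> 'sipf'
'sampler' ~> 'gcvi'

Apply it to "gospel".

Looking at the pairs, the operation is to delete the first 3 characters, then shift every letter 9 places backward in the alphabet (wrapping around).
For "gospel", step one produces "pel"; step two turns that into "gvc".

gvc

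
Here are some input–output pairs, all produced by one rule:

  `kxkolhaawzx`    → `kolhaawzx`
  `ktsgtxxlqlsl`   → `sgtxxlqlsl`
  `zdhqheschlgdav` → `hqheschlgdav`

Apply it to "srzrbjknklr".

zrbjknklr

Rule — delete the first 2 characters.
Doing the same to "srzrbjknklr": "zrbjknklr".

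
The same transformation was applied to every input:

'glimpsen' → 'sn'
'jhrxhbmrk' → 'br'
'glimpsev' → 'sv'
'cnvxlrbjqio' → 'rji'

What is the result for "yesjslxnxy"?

lny

The transformation: keep every other character starting from the second (positions 2nd, 4th, 6th, ...), then delete the first 2 characters.
For "yesjslxnxy", step one produces "ejlny"; step two turns that into "lny".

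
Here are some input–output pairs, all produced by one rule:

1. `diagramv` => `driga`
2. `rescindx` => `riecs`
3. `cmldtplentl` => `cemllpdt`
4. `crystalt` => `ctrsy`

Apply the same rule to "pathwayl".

Each output is the input with this applied: delete the last 3 characters, then take characters alternately from the front and the back (1st, last, 2nd, 2nd-last, ...).
Applying both steps to "pathwayl": "pathw", then "pwaht".
(Check on "rescindx": → "resci" → "riecs" ✓)

pwaht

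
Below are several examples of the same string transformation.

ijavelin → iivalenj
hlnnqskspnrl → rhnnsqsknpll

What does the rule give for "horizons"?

nhirozso

Each output is the input with this applied: swap each adjacent pair of characters (1↔2, 3↔4, ...), then swap the first and last characters.
Working it through for "horizons": intermediate "ohirozsn", final "nhirozso".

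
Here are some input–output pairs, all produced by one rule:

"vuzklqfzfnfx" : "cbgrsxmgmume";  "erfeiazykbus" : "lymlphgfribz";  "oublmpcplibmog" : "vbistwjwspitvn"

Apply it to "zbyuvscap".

Rule — shift every letter 7 places forward in the alphabet (wrapping around).
For "zbyuvscap" the result is "gifbczjhw".

gifbczjhw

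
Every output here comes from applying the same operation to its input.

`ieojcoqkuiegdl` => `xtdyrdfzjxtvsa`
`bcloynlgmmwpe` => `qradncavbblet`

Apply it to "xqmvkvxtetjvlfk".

The pattern: shift every letter 11 places backward in the alphabet (wrapping around).
Doing the same to "xqmvkvxtetjvlfk": "mfbkzkmitiykauz".

mfbkzkmitiykauz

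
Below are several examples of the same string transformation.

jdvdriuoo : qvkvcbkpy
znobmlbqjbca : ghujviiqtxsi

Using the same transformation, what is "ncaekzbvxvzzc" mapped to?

In each case the input is transformed by: take characters alternately from the front and the back (1st, last, 2nd, 2nd-last, ...), then shift every letter 7 places forward in the alphabet (wrapping around).
Applying both steps to "ncaekzbvxvzzc": "ncczazevkxzvb", then "ujjghglcregci".
(Check on "jdvdriuoo": → "jodovudir" → "qvkvcbkpy" ✓)

ujjghglcregci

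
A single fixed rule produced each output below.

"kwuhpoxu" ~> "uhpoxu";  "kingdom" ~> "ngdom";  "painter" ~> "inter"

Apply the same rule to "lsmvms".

The rule is to delete the first 2 characters.
So "lsmvms" becomes "mvms".

mvms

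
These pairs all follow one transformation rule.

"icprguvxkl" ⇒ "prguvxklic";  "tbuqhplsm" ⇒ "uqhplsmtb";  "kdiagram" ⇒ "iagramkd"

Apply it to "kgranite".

ranitekg

The transformation: move the first 2 characters to the end (rotate left by 2).
Applying that to "kgranite" gives "ranitekg".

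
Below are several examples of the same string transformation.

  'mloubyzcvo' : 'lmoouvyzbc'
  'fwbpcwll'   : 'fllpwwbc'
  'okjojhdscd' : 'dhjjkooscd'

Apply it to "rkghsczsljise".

ghijklrssszce

The transformation: sort the characters into alphabetical order, then move the first 2 characters to the end (rotate left by 2).
Doing the same to "rkghsczsljise": "ghijklrssszce".
(Check on "fwbpcwll": → "bcfllpww" → "fllpwwbc" ✓)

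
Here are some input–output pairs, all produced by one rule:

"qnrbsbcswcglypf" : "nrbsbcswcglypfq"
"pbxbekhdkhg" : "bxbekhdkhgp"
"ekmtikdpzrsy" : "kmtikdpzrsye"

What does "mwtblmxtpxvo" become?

wtblmxtpxvom

The pattern: move the first character to the end.
So "mwtblmxtpxvo" becomes "wtblmxtpxvom".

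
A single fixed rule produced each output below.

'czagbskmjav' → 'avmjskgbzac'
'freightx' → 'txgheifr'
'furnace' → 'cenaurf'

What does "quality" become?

Looking at the pairs, the operation is to reverse the string, then swap each adjacent pair of characters (1↔2, 3↔4, ...).
For "quality", step one produces "ytilauq"; step two turns that into "tyliuaq".

tyliuaq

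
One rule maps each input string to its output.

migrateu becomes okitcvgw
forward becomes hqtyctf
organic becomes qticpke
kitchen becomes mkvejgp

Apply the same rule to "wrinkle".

Rule — shift every letter 2 places forward in the alphabet (wrapping around).
On "wrinkle" that produces "ytkpmng".

ytkpmng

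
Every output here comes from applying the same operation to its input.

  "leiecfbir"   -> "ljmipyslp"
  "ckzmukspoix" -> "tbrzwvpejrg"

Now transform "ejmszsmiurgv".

The rule is to shift every letter 7 places forward in the alphabet (wrapping around), then move the first 3 characters to the end (rotate left by 3).
Doing the same to "ejmszsmiurgv": "zgztpbynclqt".

zgztpbynclqt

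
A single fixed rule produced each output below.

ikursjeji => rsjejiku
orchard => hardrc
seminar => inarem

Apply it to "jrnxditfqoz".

xditfqozrn

What's happening: delete the first character, then move the first 2 characters to the end (rotate left by 2).
On "jrnxditfqoz": the first step gives "rnxditfqoz", and the second then gives "xditfqozrn".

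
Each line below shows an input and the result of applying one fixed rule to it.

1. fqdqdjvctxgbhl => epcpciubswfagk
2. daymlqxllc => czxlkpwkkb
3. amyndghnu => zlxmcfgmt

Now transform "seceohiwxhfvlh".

Rule — shift every letter 1 place backward in the alphabet (wrapping around).
"seceohiwxhfvlh" → "rdbdnghvwgeukg".

rdbdnghvwgeukg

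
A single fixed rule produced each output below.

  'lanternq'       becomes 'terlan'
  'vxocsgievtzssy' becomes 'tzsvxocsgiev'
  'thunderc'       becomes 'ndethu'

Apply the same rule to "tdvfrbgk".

frbtdv

In each case the input is transformed by: delete the last 2 characters, then move the last 3 characters to the front (rotate right by 3).
Applying that to "tdvfrbgk" gives "frbtdv".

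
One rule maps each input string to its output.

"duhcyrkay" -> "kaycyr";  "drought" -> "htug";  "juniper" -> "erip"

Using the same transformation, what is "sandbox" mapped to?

The rule is to delete the first 3 characters, then swap the front and back halves of the string.
Starting from "sandbox": after the first operation, "dbox"; after the second, "oxdb".

oxdb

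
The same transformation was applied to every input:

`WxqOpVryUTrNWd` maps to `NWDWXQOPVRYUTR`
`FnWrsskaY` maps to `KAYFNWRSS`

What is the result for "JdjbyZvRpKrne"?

RNEJDJBYZVRPK

The transformation: move the last 3 characters to the front (rotate right by 3), then convert every letter to uppercase.
For "JdjbyZvRpKrne", step one produces "rneJdjbyZvRpK"; step two turns that into "RNEJDJBYZVRPK".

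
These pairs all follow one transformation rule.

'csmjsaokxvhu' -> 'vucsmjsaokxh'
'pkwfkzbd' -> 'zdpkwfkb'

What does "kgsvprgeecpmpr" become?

mrkgsvprgeecpp

Each output is the input with this applied: move the last 2 characters to the front (rotate right by 2), then swap the first and last characters.
"kgsvprgeecpmpr" → "mrkgsvprgeecpp".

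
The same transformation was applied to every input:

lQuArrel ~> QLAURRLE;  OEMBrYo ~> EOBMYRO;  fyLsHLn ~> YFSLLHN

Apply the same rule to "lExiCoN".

Each output is the input with this applied: swap each adjacent pair of characters (1↔2, 3↔4, ...), then convert every letter to uppercase.
Applying that to "lExiCoN" gives "ELIXOCN".

ELIXOCN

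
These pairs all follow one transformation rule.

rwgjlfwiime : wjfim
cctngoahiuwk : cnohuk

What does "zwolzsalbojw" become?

wlslow

What's happening: keep every other character starting from the second (positions 2nd, 4th, 6th, ...).
Applying that to "zwolzsalbojw" gives "wlslow".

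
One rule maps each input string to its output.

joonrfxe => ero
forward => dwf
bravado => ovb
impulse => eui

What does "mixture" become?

etm

In each case the input is transformed by: reverse the string, then keep one character in every 3, starting at position 1 (positions 1st, 4th, 7th, ...).
Working it through for "mixture": intermediate "erutxim", final "etm".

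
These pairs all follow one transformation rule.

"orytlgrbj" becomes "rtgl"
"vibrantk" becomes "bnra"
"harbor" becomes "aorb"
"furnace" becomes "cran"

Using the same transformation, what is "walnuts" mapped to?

What's happening: take characters alternately from the front and the back (1st, last, 2nd, 2nd-last, ...), then keep only the last 4 characters.
For "walnuts", step one produces "wsatlun"; step two turns that into "tlun".

tlun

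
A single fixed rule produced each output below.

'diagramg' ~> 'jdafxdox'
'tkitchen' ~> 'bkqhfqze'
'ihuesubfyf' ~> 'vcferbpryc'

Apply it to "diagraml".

jiafxdox

The rule is to move the last 2 characters to the front (rotate right by 2), then shift every letter 3 places backward in the alphabet (wrapping around).
"diagraml" → "mldiagra" → "jiafxdox".
(Check on "ihuesubfyf": → "yfihuesubf" → "vcferbpryc" ✓)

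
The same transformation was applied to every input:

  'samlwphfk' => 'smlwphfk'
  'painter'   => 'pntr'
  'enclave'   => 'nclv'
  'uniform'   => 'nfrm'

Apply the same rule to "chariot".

chrt

The pattern: remove every vowel.
For "chariot" the result is "chrt".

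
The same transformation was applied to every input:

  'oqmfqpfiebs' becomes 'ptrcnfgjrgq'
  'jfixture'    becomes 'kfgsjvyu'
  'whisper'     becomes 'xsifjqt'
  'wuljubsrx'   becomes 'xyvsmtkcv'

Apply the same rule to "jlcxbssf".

The rule is to shift every letter 1 place forward in the alphabet (wrapping around), then take characters alternately from the front and the back (1st, last, 2nd, 2nd-last, ...).
For "jlcxbssf", step one produces "kmdycttg"; step two turns that into "kgmtdtyc".

kgmtdtyc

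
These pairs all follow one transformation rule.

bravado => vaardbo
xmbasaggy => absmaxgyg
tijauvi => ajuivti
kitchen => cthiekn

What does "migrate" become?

rgaitme

What's happening: move the first 3 characters to the end (rotate left by 3), then take characters alternately from the front and the back (1st, last, 2nd, 2nd-last, ...).
Working it through for "migrate": intermediate "ratemig", final "rgaitme".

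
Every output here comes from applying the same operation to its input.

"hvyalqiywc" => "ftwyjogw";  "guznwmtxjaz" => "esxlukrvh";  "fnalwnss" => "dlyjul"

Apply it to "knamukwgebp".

Rule — delete the last 2 characters, then shift every letter 2 places backward in the alphabet (wrapping around).
For "knamukwgebp", step one produces "knamukwge"; step two turns that into "ilyksiuec".

ilyksiuec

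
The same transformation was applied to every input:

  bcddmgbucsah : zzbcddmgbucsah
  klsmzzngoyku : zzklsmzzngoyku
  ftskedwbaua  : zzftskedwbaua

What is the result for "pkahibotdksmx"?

zzpkahibotdksmx

Each output is the input with this applied: prepend "zz".
For "pkahibotdksmx" the result is "zzpkahibotdksmx".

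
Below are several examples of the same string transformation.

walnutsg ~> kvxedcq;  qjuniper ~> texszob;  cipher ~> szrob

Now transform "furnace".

ebxkmo

The rule is to delete the first character, then shift every letter 10 places forward in the alphabet (wrapping around).
Doing the same to "furnace": "ebxkmo".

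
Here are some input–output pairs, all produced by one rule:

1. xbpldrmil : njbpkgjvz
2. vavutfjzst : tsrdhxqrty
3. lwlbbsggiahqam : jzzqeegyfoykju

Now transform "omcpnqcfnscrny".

Looking at the pairs, the operation is to move the first 2 characters to the end (rotate left by 2), then shift every letter 2 places backward in the alphabet (wrapping around).
"omcpnqcfnscrny" → "cpnqcfnscrnyom" → "anloadlqaplwmk".

anloadlqaplwmk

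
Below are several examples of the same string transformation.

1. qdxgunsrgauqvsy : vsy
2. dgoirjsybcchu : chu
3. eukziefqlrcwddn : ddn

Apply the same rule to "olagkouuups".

Each output is the input with this applied: keep only the last 3 characters.
Doing the same to "olagkouuups": "ups".

ups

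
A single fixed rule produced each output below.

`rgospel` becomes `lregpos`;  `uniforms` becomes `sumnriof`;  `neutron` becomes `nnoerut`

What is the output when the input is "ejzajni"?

The transformation: take characters alternately from the front and the back (1st, last, 2nd, 2nd-last, ...), then swap each adjacent pair of characters (1↔2, 3↔4, ...).
For "ejzajni", step one produces "eijnzja"; step two turns that into "ienjjza".

ienjjza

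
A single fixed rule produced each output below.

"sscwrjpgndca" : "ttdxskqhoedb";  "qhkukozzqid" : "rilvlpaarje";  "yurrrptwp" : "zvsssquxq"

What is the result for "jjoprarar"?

kkpqsbsbs

The pattern: shift every letter 1 place forward in the alphabet (wrapping around).
For "jjoprarar" the result is "kkpqsbsbs".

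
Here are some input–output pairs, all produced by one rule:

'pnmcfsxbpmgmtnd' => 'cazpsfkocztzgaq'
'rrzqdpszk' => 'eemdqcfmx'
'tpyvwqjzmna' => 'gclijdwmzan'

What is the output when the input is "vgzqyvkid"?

Each output is the input with this applied: shift every letter 13 places forward in the alphabet (wrapping around) — i.e. ROT13.
"vgzqyvkid" → "itmdlixvq".

itmdlixvq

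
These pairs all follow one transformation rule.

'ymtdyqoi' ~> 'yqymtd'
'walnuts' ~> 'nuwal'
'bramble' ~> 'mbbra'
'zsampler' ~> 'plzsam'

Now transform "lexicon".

iclex

Each output is the input with this applied: delete the last 2 characters, then move the last 2 characters to the front (rotate right by 2).
On "lexicon": the first step gives "lexic", and the second then gives "iclex".
(Check on "walnuts": → "walnu" → "nuwal" ✓)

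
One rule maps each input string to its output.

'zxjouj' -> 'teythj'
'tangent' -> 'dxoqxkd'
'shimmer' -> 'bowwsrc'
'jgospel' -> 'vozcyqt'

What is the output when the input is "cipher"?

What's happening: shift every letter 10 places forward in the alphabet (wrapping around), then reverse the string.
For "cipher", step one produces "mszrob"; step two turns that into "borzsm".
(Check on "shimmer": → "crswwob" → "bowwsrc" ✓)

borzsm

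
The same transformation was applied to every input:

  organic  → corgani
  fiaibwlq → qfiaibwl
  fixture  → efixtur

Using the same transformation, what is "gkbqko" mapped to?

The pattern: move the last character to the front.
Applying that to "gkbqko" gives "ogkbqk".

ogkbqk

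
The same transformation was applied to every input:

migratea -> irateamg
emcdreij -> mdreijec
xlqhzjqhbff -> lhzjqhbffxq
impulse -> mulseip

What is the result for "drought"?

The rule is to move the first 2 characters to the end (rotate left by 2), then swap the first and last characters.
"drought" → "oughtdr" → "rughtdo".

rughtdo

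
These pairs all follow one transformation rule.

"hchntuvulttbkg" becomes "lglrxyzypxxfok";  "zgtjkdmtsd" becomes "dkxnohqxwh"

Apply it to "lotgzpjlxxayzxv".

psxkdtnpbbecdbz

Rule — shift every letter 4 places forward in the alphabet (wrapping around).
"lotgzpjlxxayzxv" → "psxkdtnpbbecdbz".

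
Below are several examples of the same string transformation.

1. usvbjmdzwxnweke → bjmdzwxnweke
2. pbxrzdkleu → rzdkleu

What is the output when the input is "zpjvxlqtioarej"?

vxlqtioarej

The transformation: delete the first 3 characters.
For "zpjvxlqtioarej" the result is "vxlqtioarej".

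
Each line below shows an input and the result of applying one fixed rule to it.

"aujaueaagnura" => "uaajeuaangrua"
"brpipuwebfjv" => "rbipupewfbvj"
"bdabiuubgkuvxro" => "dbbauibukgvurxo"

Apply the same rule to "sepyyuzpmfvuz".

Looking at the pairs, the operation is to swap each adjacent pair of characters (1↔2, 3↔4, ...).
Applying that to "sepyyuzpmfvuz" gives "esypuypzfmuvz".

esypuypzfmuvz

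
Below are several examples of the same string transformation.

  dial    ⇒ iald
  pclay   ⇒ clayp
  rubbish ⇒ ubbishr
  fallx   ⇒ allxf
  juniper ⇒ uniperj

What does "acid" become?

Each output is the input with this applied: move the first character to the end.
Doing the same to "acid": "cida".

cida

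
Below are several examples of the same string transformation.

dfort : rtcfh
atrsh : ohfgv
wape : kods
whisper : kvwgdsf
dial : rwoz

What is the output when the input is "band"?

Looking at the pairs, the operation is to shift every letter 12 places backward in the alphabet (wrapping around).
"band" → "pobr".

pobr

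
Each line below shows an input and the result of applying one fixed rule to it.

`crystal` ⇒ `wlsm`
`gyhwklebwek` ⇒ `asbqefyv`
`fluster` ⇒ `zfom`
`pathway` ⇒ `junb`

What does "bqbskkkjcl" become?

vkvmeee

Rule — shift every letter 6 places backward in the alphabet (wrapping around), then delete the last 3 characters.
Working it through for "bqbskkkjcl": intermediate "vkvmeeedwf", final "vkvmeee".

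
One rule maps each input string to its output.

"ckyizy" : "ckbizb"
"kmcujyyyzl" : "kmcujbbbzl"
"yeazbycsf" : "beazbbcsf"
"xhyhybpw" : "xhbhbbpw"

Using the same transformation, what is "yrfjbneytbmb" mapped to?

brfjbnebtbmb

What's happening: replace every "y" with "b".
Doing the same to "yrfjbneytbmb": "brfjbnebtbmb".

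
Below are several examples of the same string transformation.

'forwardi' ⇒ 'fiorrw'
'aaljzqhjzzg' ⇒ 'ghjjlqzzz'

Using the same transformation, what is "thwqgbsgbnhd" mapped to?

dgghhnqstw

Looking at the pairs, the operation is to sort the characters into alphabetical order, then delete the first 2 characters.
For "thwqgbsgbnhd", step one produces "bbdgghhnqstw"; step two turns that into "dgghhnqstw".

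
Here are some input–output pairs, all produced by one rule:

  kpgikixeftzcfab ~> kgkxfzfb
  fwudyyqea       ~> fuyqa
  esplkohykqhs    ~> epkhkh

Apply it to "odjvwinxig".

The rule is to keep every other character starting from the first (positions 1st, 3rd, 5th, ...).
So "odjvwinxig" becomes "ojwni".

ojwni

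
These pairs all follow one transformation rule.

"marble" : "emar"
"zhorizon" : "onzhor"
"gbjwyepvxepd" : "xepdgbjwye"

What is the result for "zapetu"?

uzap

In each case the input is transformed by: swap the front and back halves of the string, then delete the first 2 characters.
Working it through for "zapetu": intermediate "etuzap", final "uzap".
(Check on "gbjwyepvxepd": → "pvxepdgbjwye" → "xepdgbjwye" ✓)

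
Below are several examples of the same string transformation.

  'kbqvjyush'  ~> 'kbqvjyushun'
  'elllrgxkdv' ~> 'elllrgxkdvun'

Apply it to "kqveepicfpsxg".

kqveepicfpsxgun

The transformation: append "un".
Doing the same to "kqveepicfpsxg": "kqveepicfpsxgun".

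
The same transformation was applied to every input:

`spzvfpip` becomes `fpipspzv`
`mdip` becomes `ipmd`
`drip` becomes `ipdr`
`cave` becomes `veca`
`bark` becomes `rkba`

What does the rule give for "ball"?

The rule is to swap the front and back halves of the string.
So "ball" becomes "llba".

llba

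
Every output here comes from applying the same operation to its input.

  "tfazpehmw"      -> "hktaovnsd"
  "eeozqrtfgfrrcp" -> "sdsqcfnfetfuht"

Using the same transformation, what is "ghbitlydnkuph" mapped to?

In each case the input is transformed by: take characters alternately from the front and the back (1st, last, 2nd, 2nd-last, ...), then shift every letter 12 places backward in the alphabet (wrapping around).
On "ghbitlydnkuph": the first step gives "ghhpbuiktnldy", and the second then gives "uvvdpiwyhbzrm".
(Check on "tfazpehmw": → "twfmahzep" → "hktaovnsd" ✓)

uvvdpiwyhbzrm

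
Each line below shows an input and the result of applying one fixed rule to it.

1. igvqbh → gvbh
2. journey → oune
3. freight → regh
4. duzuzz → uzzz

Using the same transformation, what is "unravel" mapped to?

nrve

The pattern: double every character, then keep one character in every 3, starting at position 3 (positions 3rd, 6th, 9th, ...).
For "unravel", step one produces "uunnrraavveell"; step two turns that into "nrve".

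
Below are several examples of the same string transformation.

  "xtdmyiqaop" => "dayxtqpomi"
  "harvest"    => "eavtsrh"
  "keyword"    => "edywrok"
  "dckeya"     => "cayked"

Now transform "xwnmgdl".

gdxwnml

What's happening: sort the characters into reverse alphabetical order, then move the last 2 characters to the front (rotate right by 2).
Starting from "xwnmgdl": after the first operation, "xwnmlgd"; after the second, "gdxwnml".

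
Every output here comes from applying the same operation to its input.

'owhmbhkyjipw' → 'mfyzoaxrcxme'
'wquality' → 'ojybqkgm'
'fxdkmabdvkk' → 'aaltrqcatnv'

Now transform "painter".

The pattern: reverse the string, then shift every letter 10 places backward in the alphabet (wrapping around).
For "painter", step one produces "retniap"; step two turns that into "hujdyqf".

hujdyqf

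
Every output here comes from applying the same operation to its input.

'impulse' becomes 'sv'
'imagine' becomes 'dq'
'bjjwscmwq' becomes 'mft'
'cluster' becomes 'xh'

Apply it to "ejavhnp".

In each case the input is transformed by: shift every letter 3 places forward in the alphabet (wrapping around), then keep one character in every 3, starting at position 3 (positions 3rd, 6th, 9th, ...).
Starting from "ejavhnp": after the first operation, "hmdykqs"; after the second, "dq".
(Check on "imagine": → "lpdjlqh" → "dq" ✓)

dq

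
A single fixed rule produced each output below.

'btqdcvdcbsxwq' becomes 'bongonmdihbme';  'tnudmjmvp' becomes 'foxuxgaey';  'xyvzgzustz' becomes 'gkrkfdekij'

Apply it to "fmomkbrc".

The rule is to move the first 2 characters to the end (rotate left by 2), then shift every letter 11 places forward in the alphabet (wrapping around).
Working it through for "fmomkbrc": intermediate "omkbrcfm", final "zxvmcnqx".

zxvmcnqx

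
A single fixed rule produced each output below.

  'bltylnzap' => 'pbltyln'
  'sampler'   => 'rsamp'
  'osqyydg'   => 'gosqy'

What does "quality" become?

Rule — move the last character to the front, then delete the last 2 characters.
Starting from "quality": after the first operation, "yqualit"; after the second, "yqual".
(Check on "bltylnzap": → "pbltylnza" → "pbltyln" ✓)

yqual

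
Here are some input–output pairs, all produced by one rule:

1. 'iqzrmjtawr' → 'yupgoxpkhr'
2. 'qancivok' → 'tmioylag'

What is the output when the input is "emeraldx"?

Each output is the input with this applied: move the last 3 characters to the front (rotate right by 3), then shift every letter 2 places backward in the alphabet (wrapping around).
For "emeraldx", step one produces "ldxemera"; step two turns that into "jbvckcpy".

jbvckcpy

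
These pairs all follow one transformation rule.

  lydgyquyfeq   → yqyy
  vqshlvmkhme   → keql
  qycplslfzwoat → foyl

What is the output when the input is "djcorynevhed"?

Rule — keep one character in every 3, starting at position 2 (positions 2nd, 5th, 8th, ...), then move the first 2 characters to the end (rotate left by 2).
Applying both steps to "djcorynevhed": "jree", then "eejr".

eejr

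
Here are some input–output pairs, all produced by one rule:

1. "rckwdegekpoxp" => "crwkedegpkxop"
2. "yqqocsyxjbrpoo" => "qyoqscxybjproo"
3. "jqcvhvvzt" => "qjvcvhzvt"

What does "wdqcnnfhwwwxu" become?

dwcqnnhfwwxwu

The transformation: swap each adjacent pair of characters (1↔2, 3↔4, ...).
Doing the same to "wdqcnnfhwwwxu": "dwcqnnhfwwxwu".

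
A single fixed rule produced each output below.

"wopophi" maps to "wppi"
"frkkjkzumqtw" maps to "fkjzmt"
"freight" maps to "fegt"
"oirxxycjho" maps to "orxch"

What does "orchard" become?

ocad

The transformation: keep every other character starting from the first (positions 1st, 3rd, 5th, ...).
So "orchard" becomes "ocad".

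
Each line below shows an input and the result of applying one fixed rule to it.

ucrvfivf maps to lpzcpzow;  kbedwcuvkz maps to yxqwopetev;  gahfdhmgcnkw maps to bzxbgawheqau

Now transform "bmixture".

crnolyvg

What's happening: move the first 2 characters to the end (rotate left by 2), then shift every letter 6 places backward in the alphabet (wrapping around).
Applying both steps to "bmixture": "ixturebm", then "crnolyvg".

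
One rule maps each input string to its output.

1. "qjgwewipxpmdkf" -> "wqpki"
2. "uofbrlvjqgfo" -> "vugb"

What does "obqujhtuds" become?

The rule is to keep one character in every 3, starting at position 1 (positions 1st, 4th, 7th, ...), then sort the characters into reverse alphabetical order.
For "obqujhtuds", step one produces "outs"; step two turns that into "utso".

utso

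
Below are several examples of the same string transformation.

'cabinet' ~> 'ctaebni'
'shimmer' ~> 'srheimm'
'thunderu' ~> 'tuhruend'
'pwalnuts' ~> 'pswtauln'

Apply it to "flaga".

falga

Rule — take characters alternately from the front and the back (1st, last, 2nd, 2nd-last, ...).
So "flaga" becomes "falga".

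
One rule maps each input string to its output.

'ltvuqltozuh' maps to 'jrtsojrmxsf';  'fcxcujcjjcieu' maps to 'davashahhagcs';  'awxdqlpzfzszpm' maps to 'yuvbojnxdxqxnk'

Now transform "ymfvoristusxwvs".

wkdtmpgqrsqvutq

Rule — shift every letter 2 places backward in the alphabet (wrapping around).
So "ymfvoristusxwvs" becomes "wkdtmpgqrsqvutq".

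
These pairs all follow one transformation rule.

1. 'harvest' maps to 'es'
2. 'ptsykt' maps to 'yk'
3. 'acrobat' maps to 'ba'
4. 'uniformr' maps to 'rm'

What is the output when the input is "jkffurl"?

The rule is to move the last character to the front, then keep only the last 2 characters.
For "jkffurl", step one produces "ljkffur"; step two turns that into "ur".

ur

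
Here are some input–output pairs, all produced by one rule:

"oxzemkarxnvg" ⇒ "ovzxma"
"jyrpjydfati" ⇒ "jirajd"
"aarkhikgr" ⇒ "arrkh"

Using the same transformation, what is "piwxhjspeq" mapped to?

Rule — keep every other character starting from the first (positions 1st, 3rd, 5th, ...), then take characters alternately from the front and the back (1st, last, 2nd, 2nd-last, ...).
So "piwxhjspeq" becomes "pewsh".
(Check on "oxzemkarxnvg": → "ozmaxv" → "ovzxma" ✓)

pewsh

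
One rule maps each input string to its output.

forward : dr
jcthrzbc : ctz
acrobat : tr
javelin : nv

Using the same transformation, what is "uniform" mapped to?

The pattern: move the last 2 characters to the front (rotate right by 2), then keep one character in every 3, starting at position 2 (positions 2nd, 5th, 8th, ...).
For "uniform", step one produces "rmunifo"; step two turns that into "mi".

mi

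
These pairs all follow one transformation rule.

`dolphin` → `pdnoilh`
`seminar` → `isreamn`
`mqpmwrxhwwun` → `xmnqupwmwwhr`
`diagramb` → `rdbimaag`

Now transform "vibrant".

rvtinba

The rule is to take characters alternately from the front and the back (1st, last, 2nd, 2nd-last, ...), then move the last character to the front.
"vibrant" → "vtinbar" → "rvtinba".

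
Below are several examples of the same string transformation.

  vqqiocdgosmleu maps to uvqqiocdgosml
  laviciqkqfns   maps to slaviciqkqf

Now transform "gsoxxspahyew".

wgsoxxspahy

Looking at the pairs, the operation is to move the last character to the front, then delete the last character.
Applying both steps to "gsoxxspahyew": "wgsoxxspahye", then "wgsoxxspahy".
(Check on "vqqiocdgosmleu": → "uvqqiocdgosmle" → "uvqqiocdgosml" ✓)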